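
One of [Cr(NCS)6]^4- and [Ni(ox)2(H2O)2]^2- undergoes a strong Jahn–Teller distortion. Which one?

[Cr(NCS)6]^4-

[Cr(NCS)6]^4-: Summing ligand charges against the −4 overall charge gives an oxidation state of +2 for chromium. Chromium is a group-6 element; Cr(II) is therefore d⁴. Isothiocyanate is a weak-field ligand for a first-row metal, so the complex is high-spin. The t₂g³e_g¹ (high-spin) configuration has an unevenly filled e_g set; the Jahn–Teller theorem predicts a tetragonal distortion (typically axial elongation) to lift the degeneracy.
[Ni(ox)2(H2O)2]^2-: Summing ligand charges against the −2 overall charge gives an oxidation state of +2 for nickel. Nickel is a group-10 element; Ni(II) is therefore d⁸. The d⁸ configuration leaves the e_g set evenly filled (or empty) — no strong Jahn–Teller driving force.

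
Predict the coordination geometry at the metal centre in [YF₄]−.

tetrahedral

Ligand charges: each fluoride is −1. With an overall charge of −1 the yttrium centre must be in the +3 oxidation state.
Group 3 minus oxidation state 3 gives a d⁰ configuration.
Coordination number: 4.
A d⁰ ion has no crystal-field stabilisation preference between square planar and tetrahedral, so four ligands adopt the sterically favoured tetrahedral geometry.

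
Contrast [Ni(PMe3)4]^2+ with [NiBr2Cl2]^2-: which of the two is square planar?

[Ni(PMe3)4]^2+

For [Ni(PMe3)4]^2+: Trimethylphosphine is neutral; balancing the +2 overall charge requires Ni(II). Ni sits in group 10, so the d-electron count is 10 − 2 = 8. Trimethylphosphine is a strong-field ligand (high in the spectrochemical series). A 3d d⁸ ion with strong-field ligands gains enough CFSE to favour square planar over tetrahedral. → square planar.
For [NiBr2Cl2]^2-: Each bromide is −1; each chloride is −1; balancing the −2 overall charge requires Ni(II). Group 10 minus oxidation state 2 gives a d⁸ configuration. Bromide and chloride are weak-field ligands. With weak-field ligands the CFSE gain from square planar is small, so a 3d d⁸ ion takes the sterically preferred tetrahedral geometry. → tetrahedral.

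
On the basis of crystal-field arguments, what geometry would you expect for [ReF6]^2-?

Summing ligand charges against the −2 overall charge gives an oxidation state of +4 for rhenium.
Rhenium is a group-7 element; Re(IV) is therefore d³.
Coordination number: 6.
Six donors around a single metal centre give an octahedral coordination sphere.

octahedral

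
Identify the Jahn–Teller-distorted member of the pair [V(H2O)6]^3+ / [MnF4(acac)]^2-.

[V(H2O)6]^3+: Summing ligand charges against the +3 overall charge gives an oxidation state of +3 for vanadium. Vanadium is a group-5 element; V(III) is therefore d². The d² configuration leaves the e_g set evenly filled (or empty) — no strong Jahn–Teller driving force.
[MnF4(acac)]^2-: Ligand charges: each fluoride is −1; each acetylacetonate is −1. With an overall charge of −2 the manganese centre must be in the +3 oxidation state. Mn sits in group 7, so the d-electron count is 7 − 3 = 4. Acetylacetonate and fluoride are weak-field ligands for a first-row metal, so the complex is high-spin. The t₂g³e_g¹ (high-spin) configuration has an unevenly filled e_g set; the Jahn–Teller theorem predicts a tetragonal distortion (typically axial elongation) to lift the degeneracy.

[MnF4(acac)]^2-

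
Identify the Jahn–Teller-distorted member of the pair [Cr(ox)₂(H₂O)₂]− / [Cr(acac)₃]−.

[Cr(ox)₂(H₂O)₂]−: Each oxalate is −2; water is neutral; balancing the −1 overall charge requires Cr(III). Group 6 minus oxidation state 3 gives a d³ configuration. The d³ configuration leaves the e_g set evenly filled (or empty) — no strong Jahn–Teller driving force.
[Cr(acac)₃]−: Summing ligand charges against the −1 overall charge gives an oxidation state of +2 for chromium. Group 6 minus oxidation state 2 gives a d⁴ configuration. Acetylacetonate is a weak-field ligand for a first-row metal, so the complex is high-spin. The t₂g³e_g¹ (high-spin) configuration has an unevenly filled e_g set; the Jahn–Teller theorem predicts a tetragonal distortion (typically axial elongation) to lift the degeneracy.

[Cr(acac)₃]−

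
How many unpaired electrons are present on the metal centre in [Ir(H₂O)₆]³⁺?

Water is neutral; balancing the +3 overall charge requires Ir(III).
Group 9 minus oxidation state 3 gives a d⁶ configuration.
The spin state decides the count: a 5d ion has a large Δₒ and is invariably low-spin.
An octahedral low-spin d⁶ ion is t₂g⁶e_g⁰, giving 0 unpaired electrons.

0 unpaired electrons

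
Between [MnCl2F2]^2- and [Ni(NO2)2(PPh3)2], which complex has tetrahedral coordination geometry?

For [MnCl2F2]^2-: Ligand charges: each chloride is −1; each fluoride is −1. With an overall charge of −2 the manganese centre must be in the +2 oxidation state. Manganese is a group-7 element; Mn(II) is therefore d⁵. A high-spin d⁵ ion has zero CFSE in either geometry, so four ligands adopt the sterically favoured tetrahedral geometry. → tetrahedral.
For [Ni(NO2)2(PPh3)2]: Each nitro (N-bound nitrite) is −1; triphenylphosphine is neutral; balancing the 0 overall charge requires Ni(II). Group 10 minus oxidation state 2 gives a d⁸ configuration. Nitro (N-bound nitrite) and triphenylphosphine are strong-field ligands (high in the spectrochemical series). A 3d d⁸ ion with strong-field ligands gains enough CFSE to favour square planar over tetrahedral. → square planar.

[MnCl2F2]^2-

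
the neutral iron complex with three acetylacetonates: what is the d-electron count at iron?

Each acetylacetonate is −1; balancing the 0 overall charge requires Fe(III).
Fe sits in group 8, so the d-electron count is 8 − 3 = 5.

d5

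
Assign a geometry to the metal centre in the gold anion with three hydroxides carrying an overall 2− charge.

trigonal planar

Summing ligand charges against the −2 overall charge gives an oxidation state of +1 for gold.
Au sits in group 11, so the d-electron count is 11 − 1 = 10.
With 3 monodentate ligands the coordination number is 3.
Three ligands around a d¹⁰ centre minimise repulsion in a trigonal-planar arrangement.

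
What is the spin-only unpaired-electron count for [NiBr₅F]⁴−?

Ligand charges: each bromide is −1; each fluoride is −1. With an overall charge of −4 the nickel centre must be in the +2 oxidation state.
Nickel is a group-10 element; Ni(II) is therefore d⁸.
In an octahedral field the d⁸ configuration is t₂g⁶e_g² (only one arrangement possible), giving 2 unpaired electrons.

2 unpaired electrons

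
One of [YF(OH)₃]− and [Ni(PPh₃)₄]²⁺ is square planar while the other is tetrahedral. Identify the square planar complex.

[Ni(PPh₃)₄]²⁺

For [YF(OH)₃]−: Each fluoride is −1; each hydroxide is −1; balancing the −1 overall charge requires Y(III). Group 3 minus oxidation state 3 gives a d⁰ configuration. A d⁰ ion has no crystal-field stabilisation preference between square planar and tetrahedral, so four ligands adopt the sterically favoured tetrahedral geometry. → tetrahedral.
For [Ni(PPh₃)₄]²⁺: Ligand charges: triphenylphosphine is neutral. With an overall charge of +2 the nickel centre must be in the +2 oxidation state. Group 10 minus oxidation state 2 gives a d⁸ configuration. Triphenylphosphine is a strong-field ligand (high in the spectrochemical series). A 3d d⁸ ion with strong-field ligands gains enough CFSE to favour square planar over tetrahedral. → square planar.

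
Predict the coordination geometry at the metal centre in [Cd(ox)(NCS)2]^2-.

tetrahedral

Summing ligand charges against the −2 overall charge gives an oxidation state of +2 for cadmium.
Group 12 minus oxidation state 2 gives a d¹⁰ configuration.
Counting donor atoms: 1×oxalate (bidentate) → 2 donors; 2×isothiocyanate (monodentate) → 2 donors. Coordination number = 4.
A d¹⁰ ion has no crystal-field stabilisation preference between square planar and tetrahedral, so four ligands adopt the sterically favoured tetrahedral geometry.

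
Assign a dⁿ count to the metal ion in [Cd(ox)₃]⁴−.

d¹⁰

Ligand charges: each oxalate is −2. With an overall charge of −4 the cadmium centre must be in the +2 oxidation state.
Group 12 minus oxidation state 2 gives a d¹⁰ configuration.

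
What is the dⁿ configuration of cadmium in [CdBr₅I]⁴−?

Ligand charges: each bromide is −1; each iodide is −1. With an overall charge of −4 the cadmium centre must be in the +2 oxidation state.
Group 12 minus oxidation state 2 gives a d¹⁰ configuration.

d10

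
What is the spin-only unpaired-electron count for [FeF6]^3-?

Summing ligand charges against the −3 overall charge gives an oxidation state of +3 for iron.
Group 8 minus oxidation state 3 gives a d⁵ configuration.
The spin state decides the count: Fluoride is a weak-field ligand for a first-row metal, so the complex is high-spin.
An octahedral high-spin d⁵ ion is t₂g³e_g², giving 5 unpaired electrons.

5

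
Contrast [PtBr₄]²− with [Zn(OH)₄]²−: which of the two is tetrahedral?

[Zn(OH)₄]²−

For [PtBr₄]²−: Each bromide is −1; balancing the −2 overall charge requires Pt(II). Pt sits in group 10, so the d-electron count is 10 − 2 = 8. A 5d d⁸ ion has a large crystal-field splitting; square planar leaves the high-energy d_{x²−y²} orbital empty and maximises CFSE. → square planar.
For [Zn(OH)₄]²−: Ligand charges: each hydroxide is −1. With an overall charge of −2 the zinc centre must be in the +2 oxidation state. Zinc is a group-12 element; Zn(II) is therefore d¹⁰. A d¹⁰ ion has no crystal-field stabilisation preference between square planar and tetrahedral, so four ligands adopt the sterically favoured tetrahedral geometry. → tetrahedral.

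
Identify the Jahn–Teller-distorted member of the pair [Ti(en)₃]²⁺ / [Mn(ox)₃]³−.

[Ti(en)₃]²⁺: Ligand charges: ethylenediamine is neutral. With an overall charge of +2 the titanium centre must be in the +2 oxidation state. Ti sits in group 4, so the d-electron count is 4 − 2 = 2. The d² configuration leaves the e_g set evenly filled (or empty) — no strong Jahn–Teller driving force.
[Mn(ox)₃]³−: Each oxalate is −2; balancing the −3 overall charge requires Mn(III). Manganese is a group-7 element; Mn(III) is therefore d⁴. Oxalate is a weak-field ligand for a first-row metal, so the complex is high-spin. The t₂g³e_g¹ (high-spin) configuration has an unevenly filled e_g set; the Jahn–Teller theorem predicts a tetragonal distortion (typically axial elongation) to lift the degeneracy.

[Mn(ox)₃]³−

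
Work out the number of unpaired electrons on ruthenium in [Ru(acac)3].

1

Each acetylacetonate is −1; balancing the 0 overall charge requires Ru(III).
Ruthenium is a group-8 element; Ru(III) is therefore d⁵.
Counting donor atoms: 3×acetylacetonate (bidentate) → 6 donors. Coordination number = 6.
The spin state decides the count: a 4d ion has a large Δₒ and is invariably low-spin.
An octahedral low-spin d⁵ ion is t₂g⁵e_g⁰, giving 1 unpaired electron.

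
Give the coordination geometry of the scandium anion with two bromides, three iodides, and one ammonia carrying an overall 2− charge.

Summing ligand charges against the −2 overall charge gives an oxidation state of +3 for scandium.
Scandium is a group-3 element; Sc(III) is therefore d⁰.
Coordination number: 6.
Six donors around a single metal centre give an octahedral coordination sphere.

octahedral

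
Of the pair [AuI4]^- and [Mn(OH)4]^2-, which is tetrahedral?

[Mn(OH)4]^2-

For [AuI4]^-: Ligand charges: each iodide is −1. With an overall charge of −1 the gold centre must be in the +3 oxidation state. Group 11 minus oxidation state 3 gives a d⁸ configuration. A 5d d⁸ ion has a large crystal-field splitting; square planar leaves the high-energy d_{x²−y²} orbital empty and maximises CFSE. → square planar.
For [Mn(OH)4]^2-: Each hydroxide is −1; balancing the −2 overall charge requires Mn(II). Mn sits in group 7, so the d-electron count is 7 − 2 = 5. A high-spin d⁵ ion has zero CFSE in either geometry, so four ligands adopt the sterically favoured tetrahedral geometry. → tetrahedral.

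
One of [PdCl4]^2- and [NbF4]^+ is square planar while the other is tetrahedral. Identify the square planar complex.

[PdCl4]^2-

For [PdCl4]^2-: Each chloride is −1; balancing the −2 overall charge requires Pd(II). Palladium is a group-10 element; Pd(II) is therefore d⁸. A 4d d⁸ ion has a large crystal-field splitting; square planar leaves the high-energy d_{x²−y²} orbital empty and maximises CFSE. → square planar.
For [NbF4]^+: Ligand charges: each fluoride is −1. With an overall charge of +1 the niobium centre must be in the +5 oxidation state. Group 5 minus oxidation state 5 gives a d⁰ configuration. A d⁰ ion has no crystal-field stabilisation preference between square planar and tetrahedral, so four ligands adopt the sterically favoured tetrahedral geometry. → tetrahedral.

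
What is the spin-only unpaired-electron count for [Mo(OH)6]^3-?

Summing ligand charges against the −3 overall charge gives an oxidation state of +3 for molybdenum.
Mo sits in group 6, so the d-electron count is 6 − 3 = 3.
In an octahedral field the d³ configuration is t₂g³e_g⁰ (only one arrangement possible), giving 3 unpaired electrons.

3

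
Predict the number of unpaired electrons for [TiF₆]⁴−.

2 unpaired electrons

Summing ligand charges against the −4 overall charge gives an oxidation state of +2 for titanium.
Titanium is a group-4 element; Ti(II) is therefore d².
In an octahedral field the d² configuration is t₂g²e_g⁰ (only one arrangement possible), giving 2 unpaired electrons.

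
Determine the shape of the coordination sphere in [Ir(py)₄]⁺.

square planar

Summing ligand charges against the +1 overall charge gives an oxidation state of +1 for iridium.
Group 9 minus oxidation state 1 gives a d⁸ configuration.
With 4 monodentate ligands the coordination number is 4.
A 5d d⁸ ion has a large crystal-field splitting; square planar leaves the high-energy d_{x²−y²} orbital empty and maximises CFSE.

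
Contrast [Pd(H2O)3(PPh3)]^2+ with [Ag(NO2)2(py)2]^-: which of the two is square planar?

[Pd(H2O)3(PPh3)]^2+

For [Pd(H2O)3(PPh3)]^2+: Ligand charges: water is neutral; triphenylphosphine is neutral. With an overall charge of +2 the palladium centre must be in the +2 oxidation state. Pd sits in group 10, so the d-electron count is 10 − 2 = 8. A 4d d⁸ ion has a large crystal-field splitting; square planar leaves the high-energy d_{x²−y²} orbital empty and maximises CFSE. → square planar.
For [Ag(NO2)2(py)2]^-: Summing ligand charges against the −1 overall charge gives an oxidation state of +1 for silver. Silver is a group-11 element; Ag(I) is therefore d¹⁰. A d¹⁰ ion has no crystal-field stabilisation preference between square planar and tetrahedral, so four ligands adopt the sterically favoured tetrahedral geometry. → tetrahedral.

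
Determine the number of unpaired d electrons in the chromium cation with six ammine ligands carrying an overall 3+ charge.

Summing ligand charges against the +3 overall charge gives an oxidation state of +3 for chromium.
Cr sits in group 6, so the d-electron count is 6 − 3 = 3.
In an octahedral field the d³ configuration is t₂g³e_g⁰ (only one arrangement possible), giving 3 unpaired electrons.

3 unpaired electrons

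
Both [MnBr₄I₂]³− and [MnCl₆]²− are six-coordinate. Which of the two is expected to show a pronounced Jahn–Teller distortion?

[MnBr₄I₂]³−: Summing ligand charges against the −3 overall charge gives an oxidation state of +3 for manganese. Mn sits in group 7, so the d-electron count is 7 − 3 = 4. Bromide and iodide are weak-field ligands for a first-row metal, so the complex is high-spin. The t₂g³e_g¹ (high-spin) configuration has an unevenly filled e_g set; the Jahn–Teller theorem predicts a tetragonal distortion (typically axial elongation) to lift the degeneracy.
[MnCl₆]²−: Each chloride is −1; balancing the −2 overall charge requires Mn(IV). Group 7 minus oxidation state 4 gives a d³ configuration. The d³ configuration leaves the e_g set evenly filled (or empty) — no strong Jahn–Teller driving force.

[MnBr₄I₂]³−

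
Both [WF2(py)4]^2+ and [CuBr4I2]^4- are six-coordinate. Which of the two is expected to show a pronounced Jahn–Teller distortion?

[CuBr4I2]^4-

[WF2(py)4]^2+: Ligand charges: each fluoride is −1; pyridine is neutral. With an overall charge of +2 the tungsten centre must be in the +4 oxidation state. W sits in group 6, so the d-electron count is 6 − 4 = 2. The d² configuration leaves the e_g set evenly filled (or empty) — no strong Jahn–Teller driving force.
[CuBr4I2]^4-: Ligand charges: each bromide is −1; each iodide is −1. With an overall charge of −4 the copper centre must be in the +2 oxidation state. Cu sits in group 11, so the d-electron count is 11 − 2 = 9. The t₂g⁶e_g³ configuration has an unevenly filled e_g set; the Jahn–Teller theorem predicts a tetragonal distortion (typically axial elongation) to lift the degeneracy.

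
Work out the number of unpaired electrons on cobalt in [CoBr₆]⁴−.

Each bromide is −1; balancing the −4 overall charge requires Co(II).
Cobalt is a group-9 element; Co(II) is therefore d⁷.
The spin state decides the count: Bromide is a weak-field ligand for a first-row metal, so the complex is high-spin.
An octahedral high-spin d⁷ ion is t₂g⁵e_g², giving 3 unpaired electrons.

3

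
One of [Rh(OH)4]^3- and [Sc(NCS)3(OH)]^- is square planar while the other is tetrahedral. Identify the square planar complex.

For [Rh(OH)4]^3-: Ligand charges: each hydroxide is −1. With an overall charge of −3 the rhodium centre must be in the +1 oxidation state. Rhodium is a group-9 element; Rh(I) is therefore d⁸. A 4d d⁸ ion has a large crystal-field splitting; square planar leaves the high-energy d_{x²−y²} orbital empty and maximises CFSE. → square planar.
For [Sc(NCS)3(OH)]^-: Summing ligand charges against the −1 overall charge gives an oxidation state of +3 for scandium. Group 3 minus oxidation state 3 gives a d⁰ configuration. A d⁰ ion has no crystal-field stabilisation preference between square planar and tetrahedral, so four ligands adopt the sterically favoured tetrahedral geometry. → tetrahedral.

[Rh(OH)4]^3-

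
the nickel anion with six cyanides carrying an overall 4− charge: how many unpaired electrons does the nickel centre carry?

Each cyanide is −1; balancing the −4 overall charge requires Ni(II).
Ni sits in group 10, so the d-electron count is 10 − 2 = 8.
In an octahedral field the d⁸ configuration is t₂g⁶e_g² (only one arrangement possible), giving 2 unpaired electrons.

2 unpaired electrons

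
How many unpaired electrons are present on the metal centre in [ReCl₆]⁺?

0 unpaired electrons

Summing ligand charges against the +1 overall charge gives an oxidation state of +7 for rhenium.
Rhenium is a group-7 element; Re(VII) is therefore d⁰.
In an octahedral field the d⁰ configuration is t₂g⁰e_g⁰, giving 0 unpaired electrons.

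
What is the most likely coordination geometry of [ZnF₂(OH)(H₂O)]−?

Summing ligand charges against the −1 overall charge gives an oxidation state of +2 for zinc.
Zn sits in group 12, so the d-electron count is 12 − 2 = 10.
Coordination number: 4.
A d¹⁰ ion has no crystal-field stabilisation preference between square planar and tetrahedral, so four ligands adopt the sterically favoured tetrahedral geometry.

tetrahedral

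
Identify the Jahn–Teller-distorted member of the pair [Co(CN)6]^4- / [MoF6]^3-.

[Co(CN)6]^4-: Each cyanide is −1; balancing the −4 overall charge requires Co(II). Group 9 minus oxidation state 2 gives a d⁷ configuration. Cyanide is a strong-field ligand (high in the spectrochemical series) for a first-row metal, so the complex is low-spin. The t₂g⁶e_g¹ (low-spin) configuration has an unevenly filled e_g set; the Jahn–Teller theorem predicts a tetragonal distortion (typically axial elongation) to lift the degeneracy.
[MoF6]^3-: Summing ligand charges against the −3 overall charge gives an oxidation state of +3 for molybdenum. Molybdenum is a group-6 element; Mo(III) is therefore d³. The d³ configuration leaves the e_g set evenly filled (or empty) — no strong Jahn–Teller driving force.

[Co(CN)6]^4-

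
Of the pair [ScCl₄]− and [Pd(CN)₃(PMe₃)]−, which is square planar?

[Pd(CN)₃(PMe₃)]−

For [ScCl₄]−: Each chloride is −1; balancing the −1 overall charge requires Sc(III). Sc sits in group 3, so the d-electron count is 3 − 3 = 0. A d⁰ ion has no crystal-field stabilisation preference between square planar and tetrahedral, so four ligands adopt the sterically favoured tetrahedral geometry. → tetrahedral.
For [Pd(CN)₃(PMe₃)]−: Each cyanide is −1; trimethylphosphine is neutral; balancing the −1 overall charge requires Pd(II). Group 10 minus oxidation state 2 gives a d⁸ configuration. A 4d d⁸ ion has a large crystal-field splitting; square planar leaves the high-energy d_{x²−y²} orbital empty and maximises CFSE. → square planar.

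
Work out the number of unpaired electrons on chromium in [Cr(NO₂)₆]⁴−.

Each nitro (N-bound nitrite) is −1; balancing the −4 overall charge requires Cr(II).
Cr sits in group 6, so the d-electron count is 6 − 2 = 4.
The spin state decides the count: Nitro (N-bound nitrite) is a strong-field ligand (high in the spectrochemical series) for a first-row metal, so the complex is low-spin.
An octahedral low-spin d⁴ ion is t₂g⁴e_g⁰, giving 2 unpaired electrons.

2 unpaired electrons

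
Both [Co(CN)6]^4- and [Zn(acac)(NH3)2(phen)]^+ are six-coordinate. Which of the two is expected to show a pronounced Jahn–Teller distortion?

[Co(CN)6]^4-

[Co(CN)6]^4-: Each cyanide is −1; balancing the −4 overall charge requires Co(II). Co sits in group 9, so the d-electron count is 9 − 2 = 7. Cyanide is a strong-field ligand (high in the spectrochemical series) for a first-row metal, so the complex is low-spin. The t₂g⁶e_g¹ (low-spin) configuration has an unevenly filled e_g set; the Jahn–Teller theorem predicts a tetragonal distortion (typically axial elongation) to lift the degeneracy.
[Zn(acac)(NH3)2(phen)]^+: Ligand charges: each acetylacetonate is −1; ammonia is neutral; 1,10-phenanthroline is neutral. With an overall charge of +1 the zinc centre must be in the +2 oxidation state. Zinc is a group-12 element; Zn(II) is therefore d¹⁰. The d¹⁰ configuration leaves the e_g set evenly filled (or empty) — no strong Jahn–Teller driving force.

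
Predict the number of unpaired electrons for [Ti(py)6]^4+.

Pyridine is neutral; balancing the +4 overall charge requires Ti(IV).
Group 4 minus oxidation state 4 gives a d⁰ configuration.
In an octahedral field the d⁰ configuration is t₂g⁰e_g⁰, giving 0 unpaired electrons.

0 unpaired electrons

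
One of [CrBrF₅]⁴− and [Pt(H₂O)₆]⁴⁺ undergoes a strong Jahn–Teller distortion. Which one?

[CrBrF₅]⁴−

[CrBrF₅]⁴−: Each bromide is −1; each fluoride is −1; balancing the −4 overall charge requires Cr(II). Cr sits in group 6, so the d-electron count is 6 − 2 = 4. Bromide and fluoride are weak-field ligands for a first-row metal, so the complex is high-spin. The t₂g³e_g¹ (high-spin) configuration has an unevenly filled e_g set; the Jahn–Teller theorem predicts a tetragonal distortion (typically axial elongation) to lift the degeneracy.
[Pt(H₂O)₆]⁴⁺: Summing ligand charges against the +4 overall charge gives an oxidation state of +4 for platinum. Platinum is a group-10 element; Pt(IV) is therefore d⁶. A 5d ion has a large Δₒ and is invariably low-spin. The d⁶ configuration leaves the e_g set evenly filled (or empty) — no strong Jahn–Teller driving force.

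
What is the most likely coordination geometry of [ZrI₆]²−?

Ligand charges: each iodide is −1. With an overall charge of −2 the zirconium centre must be in the +4 oxidation state.
Group 4 minus oxidation state 4 gives a d⁰ configuration.
Coordination number: 6.
Six donors around a single metal centre give an octahedral coordination sphere.

octahedral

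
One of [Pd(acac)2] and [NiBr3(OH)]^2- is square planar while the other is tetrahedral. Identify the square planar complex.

[Pd(acac)2]

For [Pd(acac)2]: Ligand charges: each acetylacetonate is −1. With an overall charge of 0 the palladium centre must be in the +2 oxidation state. Pd sits in group 10, so the d-electron count is 10 − 2 = 8. A 4d d⁸ ion has a large crystal-field splitting; square planar leaves the high-energy d_{x²−y²} orbital empty and maximises CFSE. → square planar.
For [NiBr3(OH)]^2-: Summing ligand charges against the −2 overall charge gives an oxidation state of +2 for nickel. Group 10 minus oxidation state 2 gives a d⁸ configuration. Bromide and hydroxide are weak-field ligands. With weak-field ligands the CFSE gain from square planar is small, so a 3d d⁸ ion takes the sterically preferred tetrahedral geometry. → tetrahedral.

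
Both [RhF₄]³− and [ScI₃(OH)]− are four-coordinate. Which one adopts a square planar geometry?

For [RhF₄]³−: Each fluoride is −1; balancing the −3 overall charge requires Rh(I). Rh sits in group 9, so the d-electron count is 9 − 1 = 8. A 4d d⁸ ion has a large crystal-field splitting; square planar leaves the high-energy d_{x²−y²} orbital empty and maximises CFSE. → square planar.
For [ScI₃(OH)]−: Summing ligand charges against the −1 overall charge gives an oxidation state of +3 for scandium. Group 3 minus oxidation state 3 gives a d⁰ configuration. A d⁰ ion has no crystal-field stabilisation preference between square planar and tetrahedral, so four ligands adopt the sterically favoured tetrahedral geometry. → tetrahedral.

[RhF₄]³−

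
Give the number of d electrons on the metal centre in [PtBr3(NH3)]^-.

d⁸

Ligand charges: each bromide is −1; ammonia is neutral. With an overall charge of −1 the platinum centre must be in the +2 oxidation state.
Pt sits in group 10, so the d-electron count is 10 − 2 = 8.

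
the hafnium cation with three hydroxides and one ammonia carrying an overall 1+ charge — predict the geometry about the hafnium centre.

Summing ligand charges against the +1 overall charge gives an oxidation state of +4 for hafnium.
Hafnium is a group-4 element; Hf(IV) is therefore d⁰.
Coordination number: 4.
A d⁰ ion has no crystal-field stabilisation preference between square planar and tetrahedral, so four ligands adopt the sterically favoured tetrahedral geometry.

tetrahedral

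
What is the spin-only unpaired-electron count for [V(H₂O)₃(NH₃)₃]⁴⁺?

Ligand charges: water is neutral; ammonia is neutral. With an overall charge of +4 the vanadium centre must be in the +4 oxidation state.
Vanadium is a group-5 element; V(IV) is therefore d¹.
In an octahedral field the d¹ configuration is t₂g¹e_g⁰ (only one arrangement possible), giving 1 unpaired electron.

1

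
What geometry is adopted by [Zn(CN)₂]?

Summing ligand charges against the 0 overall charge gives an oxidation state of +2 for zinc.
Group 12 minus oxidation state 2 gives a d¹⁰ configuration.
With 2 monodentate ligands the coordination number is 2.
A d¹⁰ ion with only two ligands adopts a linear arrangement (sp hybridisation; no CFSE preference).

linear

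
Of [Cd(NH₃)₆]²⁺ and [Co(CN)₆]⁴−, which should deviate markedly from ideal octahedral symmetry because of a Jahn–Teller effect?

[Cd(NH₃)₆]²⁺: Ammonia is neutral; balancing the +2 overall charge requires Cd(II). Cd sits in group 12, so the d-electron count is 12 − 2 = 10. The d¹⁰ configuration leaves the e_g set evenly filled (or empty) — no strong Jahn–Teller driving force.
[Co(CN)₆]⁴−: Ligand charges: each cyanide is −1. With an overall charge of −4 the cobalt centre must be in the +2 oxidation state. Cobalt is a group-9 element; Co(II) is therefore d⁷. Cyanide is a strong-field ligand (high in the spectrochemical series) for a first-row metal, so the complex is low-spin. The t₂g⁶e_g¹ (low-spin) configuration has an unevenly filled e_g set; the Jahn–Teller theorem predicts a tetragonal distortion (typically axial elongation) to lift the degeneracy.

[Co(CN)₆]⁴−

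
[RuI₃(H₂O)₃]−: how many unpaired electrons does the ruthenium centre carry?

0

Ligand charges: each iodide is −1; water is neutral. With an overall charge of −1 the ruthenium centre must be in the +2 oxidation state.
Ru sits in group 8, so the d-electron count is 8 − 2 = 6.
The spin state decides the count: a 4d ion has a large Δₒ and is invariably low-spin.
An octahedral low-spin d⁶ ion is t₂g⁶e_g⁰, giving 0 unpaired electrons.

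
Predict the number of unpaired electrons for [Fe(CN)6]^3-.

1 unpaired electron

Summing ligand charges against the −3 overall charge gives an oxidation state of +3 for iron.
Fe sits in group 8, so the d-electron count is 8 − 3 = 5.
The spin state decides the count: Cyanide is a strong-field ligand (high in the spectrochemical series) for a first-row metal, so the complex is low-spin.
An octahedral low-spin d⁵ ion is t₂g⁵e_g⁰, giving 1 unpaired electron.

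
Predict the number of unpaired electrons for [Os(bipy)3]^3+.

Ligand charges: 2,2′-bipyridine is neutral. With an overall charge of +3 the osmium centre must be in the +3 oxidation state.
Group 8 minus oxidation state 3 gives a d⁵ configuration.
Counting donor atoms: 3×2,2′-bipyridine (bidentate) → 6 donors. Coordination number = 6.
The spin state decides the count: a 5d ion has a large Δₒ and is invariably low-spin.
An octahedral low-spin d⁵ ion is t₂g⁵e_g⁰, giving 1 unpaired electron.

1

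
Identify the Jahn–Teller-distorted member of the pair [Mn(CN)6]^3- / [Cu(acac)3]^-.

[Cu(acac)3]^-

[Mn(CN)6]^3-: Summing ligand charges against the −3 overall charge gives an oxidation state of +3 for manganese. Manganese is a group-7 element; Mn(III) is therefore d⁴. Cyanide is a strong-field ligand (high in the spectrochemical series) for a first-row metal, so the complex is low-spin. The d⁴ configuration leaves the e_g set evenly filled (or empty) — no strong Jahn–Teller driving force.
[Cu(acac)3]^-: Each acetylacetonate is −1; balancing the −1 overall charge requires Cu(II). Copper is a group-11 element; Cu(II) is therefore d⁹. The t₂g⁶e_g³ configuration has an unevenly filled e_g set; the Jahn–Teller theorem predicts a tetragonal distortion (typically axial elongation) to lift the degeneracy.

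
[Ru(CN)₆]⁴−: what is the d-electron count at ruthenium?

Summing ligand charges against the −4 overall charge gives an oxidation state of +2 for ruthenium.
Ruthenium is a group-8 element; Ru(II) is therefore d⁶.

d6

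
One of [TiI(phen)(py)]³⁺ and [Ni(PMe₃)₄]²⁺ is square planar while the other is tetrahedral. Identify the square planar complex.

[Ni(PMe₃)₄]²⁺

For [TiI(phen)(py)]³⁺: Each iodide is −1; 1,10-phenanthroline is neutral; pyridine is neutral; balancing the +3 overall charge requires Ti(IV). Ti sits in group 4, so the d-electron count is 4 − 4 = 0. A d⁰ ion has no crystal-field stabilisation preference between square planar and tetrahedral, so four ligands adopt the sterically favoured tetrahedral geometry. → tetrahedral.
For [Ni(PMe₃)₄]²⁺: Summing ligand charges against the +2 overall charge gives an oxidation state of +2 for nickel. Group 10 minus oxidation state 2 gives a d⁸ configuration. Trimethylphosphine is a strong-field ligand (high in the spectrochemical series). A 3d d⁸ ion with strong-field ligands gains enough CFSE to favour square planar over tetrahedral. → square planar.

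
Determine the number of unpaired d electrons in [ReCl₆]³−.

Ligand charges: each chloride is −1. With an overall charge of −3 the rhenium centre must be in the +3 oxidation state.
Group 7 minus oxidation state 3 gives a d⁴ configuration.
The spin state decides the count: a 5d ion has a large Δₒ and is invariably low-spin.
An octahedral low-spin d⁴ ion is t₂g⁴e_g⁰, giving 2 unpaired electrons.

2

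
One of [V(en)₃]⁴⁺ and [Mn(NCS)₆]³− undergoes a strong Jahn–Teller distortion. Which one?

[Mn(NCS)₆]³−

[V(en)₃]⁴⁺: Ethylenediamine is neutral; balancing the +4 overall charge requires V(IV). Vanadium is a group-5 element; V(IV) is therefore d¹. The d¹ configuration leaves the e_g set evenly filled (or empty) — no strong Jahn–Teller driving force.
[Mn(NCS)₆]³−: Summing ligand charges against the −3 overall charge gives an oxidation state of +3 for manganese. Mn sits in group 7, so the d-electron count is 7 − 3 = 4. Isothiocyanate is a weak-field ligand for a first-row metal, so the complex is high-spin. The t₂g³e_g¹ (high-spin) configuration has an unevenly filled e_g set; the Jahn–Teller theorem predicts a tetragonal distortion (typically axial elongation) to lift the degeneracy.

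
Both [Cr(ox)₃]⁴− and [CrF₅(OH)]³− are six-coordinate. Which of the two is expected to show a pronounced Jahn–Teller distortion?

[Cr(ox)₃]⁴−

[Cr(ox)₃]⁴−: Each oxalate is −2; balancing the −4 overall charge requires Cr(II). Chromium is a group-6 element; Cr(II) is therefore d⁴. Oxalate is a weak-field ligand for a first-row metal, so the complex is high-spin. The t₂g³e_g¹ (high-spin) configuration has an unevenly filled e_g set; the Jahn–Teller theorem predicts a tetragonal distortion (typically axial elongation) to lift the degeneracy.
[CrF₅(OH)]³−: Summing ligand charges against the −3 overall charge gives an oxidation state of +3 for chromium. Chromium is a group-6 element; Cr(III) is therefore d³. The d³ configuration leaves the e_g set evenly filled (or empty) — no strong Jahn–Teller driving force.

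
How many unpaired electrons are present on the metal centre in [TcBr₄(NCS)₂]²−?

Ligand charges: each bromide is −1; each isothiocyanate is −1. With an overall charge of −2 the technetium centre must be in the +4 oxidation state.
Technetium is a group-7 element; Tc(IV) is therefore d³.
In an octahedral field the d³ configuration is t₂g³e_g⁰ (only one arrangement possible), giving 3 unpaired electrons.

3 unpaired electrons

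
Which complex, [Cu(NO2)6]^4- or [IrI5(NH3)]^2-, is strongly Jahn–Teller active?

[Cu(NO2)6]^4-

[Cu(NO2)6]^4-: Ligand charges: each nitro (N-bound nitrite) is −1. With an overall charge of −4 the copper centre must be in the +2 oxidation state. Group 11 minus oxidation state 2 gives a d⁹ configuration. The t₂g⁶e_g³ configuration has an unevenly filled e_g set; the Jahn–Teller theorem predicts a tetragonal distortion (typically axial elongation) to lift the degeneracy.
[IrI5(NH3)]^2-: Ligand charges: each iodide is −1; ammonia is neutral. With an overall charge of −2 the iridium centre must be in the +3 oxidation state. Iridium is a group-9 element; Ir(III) is therefore d⁶. A 5d ion has a large Δₒ and is invariably low-spin. The d⁶ configuration leaves the e_g set evenly filled (or empty) — no strong Jahn–Teller driving force.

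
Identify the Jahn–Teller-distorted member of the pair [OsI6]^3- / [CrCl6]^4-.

[CrCl6]^4-

[OsI6]^3-: Each iodide is −1; balancing the −3 overall charge requires Os(III). Os sits in group 8, so the d-electron count is 8 − 3 = 5. A 5d ion has a large Δₒ and is invariably low-spin. The d⁵ configuration leaves the e_g set evenly filled (or empty) — no strong Jahn–Teller driving force.
[CrCl6]^4-: Summing ligand charges against the −4 overall charge gives an oxidation state of +2 for chromium. Chromium is a group-6 element; Cr(II) is therefore d⁴. Chloride is a weak-field ligand for a first-row metal, so the complex is high-spin. The t₂g³e_g¹ (high-spin) configuration has an unevenly filled e_g set; the Jahn–Teller theorem predicts a tetragonal distortion (typically axial elongation) to lift the degeneracy.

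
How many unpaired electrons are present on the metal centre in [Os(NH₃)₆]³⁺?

1

Ligand charges: ammonia is neutral. With an overall charge of +3 the osmium centre must be in the +3 oxidation state.
Osmium is a group-8 element; Os(III) is therefore d⁵.
The spin state decides the count: a 5d ion has a large Δₒ and is invariably low-spin.
An octahedral low-spin d⁵ ion is t₂g⁵e_g⁰, giving 1 unpaired electron.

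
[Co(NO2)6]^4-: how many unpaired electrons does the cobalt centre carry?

1 unpaired electron

Ligand charges: each nitro (N-bound nitrite) is −1. With an overall charge of −4 the cobalt centre must be in the +2 oxidation state.
Co sits in group 9, so the d-electron count is 9 − 2 = 7.
The spin state decides the count: Nitro (N-bound nitrite) is a strong-field ligand (high in the spectrochemical series) for a first-row metal, so the complex is low-spin.
An octahedral low-spin d⁷ ion is t₂g⁶e_g¹, giving 1 unpaired electron.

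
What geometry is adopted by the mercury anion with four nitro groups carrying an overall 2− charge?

tetrahedral

Ligand charges: each nitro (N-bound nitrite) is −1. With an overall charge of −2 the mercury centre must be in the +2 oxidation state.
Hg sits in group 12, so the d-electron count is 12 − 2 = 10.
With 4 monodentate ligands the coordination number is 4.
A d¹⁰ ion has no crystal-field stabilisation preference between square planar and tetrahedral, so four ligands adopt the sterically favoured tetrahedral geometry.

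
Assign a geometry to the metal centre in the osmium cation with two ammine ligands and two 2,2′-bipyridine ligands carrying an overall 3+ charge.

octahedral

Summing ligand charges against the +3 overall charge gives an oxidation state of +3 for osmium.
Osmium is a group-8 element; Os(III) is therefore d⁵.
Counting donor atoms: 2×ammonia (monodentate) → 2 donors; 2×2,2′-bipyridine (bidentate) → 4 donors. Coordination number = 6.
Six donors around a single metal centre give an octahedral coordination sphere.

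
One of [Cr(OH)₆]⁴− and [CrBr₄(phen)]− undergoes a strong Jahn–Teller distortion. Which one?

[Cr(OH)₆]⁴−

[Cr(OH)₆]⁴−: Summing ligand charges against the −4 overall charge gives an oxidation state of +2 for chromium. Group 6 minus oxidation state 2 gives a d⁴ configuration. Hydroxide is a weak-field ligand for a first-row metal, so the complex is high-spin. The t₂g³e_g¹ (high-spin) configuration has an unevenly filled e_g set; the Jahn–Teller theorem predicts a tetragonal distortion (typically axial elongation) to lift the degeneracy.
[CrBr₄(phen)]−: Summing ligand charges against the −1 overall charge gives an oxidation state of +3 for chromium. Cr sits in group 6, so the d-electron count is 6 − 3 = 3. The d³ configuration leaves the e_g set evenly filled (or empty) — no strong Jahn–Teller driving force.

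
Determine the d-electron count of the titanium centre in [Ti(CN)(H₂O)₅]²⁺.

d1

Summing ligand charges against the +2 overall charge gives an oxidation state of +3 for titanium.
Group 4 minus oxidation state 3 gives a d¹ configuration.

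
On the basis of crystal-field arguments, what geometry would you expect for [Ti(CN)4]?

Each cyanide is −1; balancing the 0 overall charge requires Ti(IV).
Ti sits in group 4, so the d-electron count is 4 − 4 = 0.
Coordination number: 4.
A d⁰ ion has no crystal-field stabilisation preference between square planar and tetrahedral, so four ligands adopt the sterically favoured tetrahedral geometry.

tetrahedral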